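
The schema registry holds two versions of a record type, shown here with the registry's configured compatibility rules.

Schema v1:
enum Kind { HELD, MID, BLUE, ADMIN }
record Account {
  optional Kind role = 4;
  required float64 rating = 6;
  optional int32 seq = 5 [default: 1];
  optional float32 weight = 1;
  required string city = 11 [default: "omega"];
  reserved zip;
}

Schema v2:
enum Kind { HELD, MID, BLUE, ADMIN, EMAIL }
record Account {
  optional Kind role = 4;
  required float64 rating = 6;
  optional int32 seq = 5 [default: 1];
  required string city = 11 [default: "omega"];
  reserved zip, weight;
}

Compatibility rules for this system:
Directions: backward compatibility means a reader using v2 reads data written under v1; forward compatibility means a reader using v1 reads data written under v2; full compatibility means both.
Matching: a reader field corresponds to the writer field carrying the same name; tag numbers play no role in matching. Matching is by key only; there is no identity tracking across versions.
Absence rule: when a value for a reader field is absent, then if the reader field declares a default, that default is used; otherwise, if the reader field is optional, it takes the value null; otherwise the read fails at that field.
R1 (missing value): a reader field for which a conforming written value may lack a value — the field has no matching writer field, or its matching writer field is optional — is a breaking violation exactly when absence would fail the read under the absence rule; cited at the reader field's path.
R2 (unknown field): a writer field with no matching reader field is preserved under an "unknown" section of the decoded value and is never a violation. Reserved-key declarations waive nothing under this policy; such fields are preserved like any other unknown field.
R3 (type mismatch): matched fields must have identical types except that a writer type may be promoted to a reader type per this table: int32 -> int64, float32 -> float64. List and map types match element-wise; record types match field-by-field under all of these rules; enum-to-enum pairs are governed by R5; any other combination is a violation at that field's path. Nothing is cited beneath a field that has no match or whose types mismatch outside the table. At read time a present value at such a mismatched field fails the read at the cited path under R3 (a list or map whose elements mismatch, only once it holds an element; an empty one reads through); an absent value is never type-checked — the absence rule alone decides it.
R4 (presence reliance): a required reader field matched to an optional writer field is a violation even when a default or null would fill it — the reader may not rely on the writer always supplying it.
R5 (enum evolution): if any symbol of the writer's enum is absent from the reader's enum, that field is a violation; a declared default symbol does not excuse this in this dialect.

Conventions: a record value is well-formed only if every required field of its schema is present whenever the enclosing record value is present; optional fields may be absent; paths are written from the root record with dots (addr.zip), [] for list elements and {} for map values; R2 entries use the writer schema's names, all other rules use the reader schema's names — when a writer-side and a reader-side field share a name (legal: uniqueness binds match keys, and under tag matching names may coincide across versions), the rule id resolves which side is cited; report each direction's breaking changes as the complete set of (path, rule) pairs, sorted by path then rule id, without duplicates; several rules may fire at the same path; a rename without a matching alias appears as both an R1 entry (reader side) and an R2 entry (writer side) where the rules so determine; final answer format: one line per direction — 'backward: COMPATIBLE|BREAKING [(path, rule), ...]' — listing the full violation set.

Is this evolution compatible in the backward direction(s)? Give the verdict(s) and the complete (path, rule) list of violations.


backward: COMPATIBLE []

each type pair in Account: writer, then reader
backward on Account — v2 reading data written by v1:
  role <- role (Kind -> Kind, writer optional)
  rating <- rating (float64 -> float64, writer required)
  seq <- seq (int32 -> int32, writer optional)
  city <- city (string -> string, writer required)
  writer field weight has no reader counterpart
  => backward verdict for Account: COMPATIBLE, no violations
diffs on Account not affecting the asked answer:
  enum Kind (field role in record Account): symbol EMAIL added -> matters only for Account's forward compatibility — outside the asked direction
  removed field weight from record Account (its key "weight" joins the reserved list) -> triggers nothing under Account's printed rules — same verdict


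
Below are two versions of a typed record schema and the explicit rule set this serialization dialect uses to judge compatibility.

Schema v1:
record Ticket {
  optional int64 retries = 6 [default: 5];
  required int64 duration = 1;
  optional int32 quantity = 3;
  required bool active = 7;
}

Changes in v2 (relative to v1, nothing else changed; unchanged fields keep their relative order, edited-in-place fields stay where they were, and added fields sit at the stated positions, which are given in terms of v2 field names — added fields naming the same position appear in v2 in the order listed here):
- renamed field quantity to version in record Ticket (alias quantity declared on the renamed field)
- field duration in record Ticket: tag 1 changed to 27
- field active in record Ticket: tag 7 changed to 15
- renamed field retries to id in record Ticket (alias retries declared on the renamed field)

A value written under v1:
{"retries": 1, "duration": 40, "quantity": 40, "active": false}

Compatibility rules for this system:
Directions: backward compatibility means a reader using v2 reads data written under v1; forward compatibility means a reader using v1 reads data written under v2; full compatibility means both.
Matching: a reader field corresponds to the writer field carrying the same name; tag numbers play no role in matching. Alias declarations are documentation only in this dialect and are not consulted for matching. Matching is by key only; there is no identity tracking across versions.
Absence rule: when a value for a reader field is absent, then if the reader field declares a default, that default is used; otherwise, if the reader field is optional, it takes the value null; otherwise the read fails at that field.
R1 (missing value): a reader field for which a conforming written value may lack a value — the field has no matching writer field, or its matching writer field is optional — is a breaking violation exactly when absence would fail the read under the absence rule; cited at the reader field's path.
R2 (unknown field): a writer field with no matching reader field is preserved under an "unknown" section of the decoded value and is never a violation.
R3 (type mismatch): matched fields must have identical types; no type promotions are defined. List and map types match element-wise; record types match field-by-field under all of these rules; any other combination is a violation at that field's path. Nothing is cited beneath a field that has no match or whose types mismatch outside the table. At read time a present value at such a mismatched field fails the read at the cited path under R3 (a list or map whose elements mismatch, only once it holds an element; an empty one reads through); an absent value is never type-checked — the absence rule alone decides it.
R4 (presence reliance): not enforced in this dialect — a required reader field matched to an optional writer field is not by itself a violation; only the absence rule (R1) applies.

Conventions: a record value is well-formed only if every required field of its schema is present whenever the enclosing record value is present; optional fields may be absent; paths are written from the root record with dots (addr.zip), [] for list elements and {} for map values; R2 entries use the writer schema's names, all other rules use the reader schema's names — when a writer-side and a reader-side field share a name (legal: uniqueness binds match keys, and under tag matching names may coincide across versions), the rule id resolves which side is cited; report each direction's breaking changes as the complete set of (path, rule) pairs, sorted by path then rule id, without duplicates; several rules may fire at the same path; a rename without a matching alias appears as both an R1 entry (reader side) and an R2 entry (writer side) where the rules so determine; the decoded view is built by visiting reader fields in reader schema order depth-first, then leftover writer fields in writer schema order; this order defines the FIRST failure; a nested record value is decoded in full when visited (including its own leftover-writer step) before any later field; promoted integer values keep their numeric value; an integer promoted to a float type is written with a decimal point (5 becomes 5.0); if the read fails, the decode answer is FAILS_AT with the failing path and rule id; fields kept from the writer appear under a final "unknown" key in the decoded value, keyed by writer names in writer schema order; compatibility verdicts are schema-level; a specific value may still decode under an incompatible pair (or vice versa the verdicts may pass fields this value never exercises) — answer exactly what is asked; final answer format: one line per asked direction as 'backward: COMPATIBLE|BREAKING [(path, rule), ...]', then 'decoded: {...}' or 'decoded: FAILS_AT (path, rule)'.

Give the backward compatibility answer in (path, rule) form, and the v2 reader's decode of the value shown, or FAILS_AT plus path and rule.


the writer's type comes first in each Ticket pair
backward for Ticket (reader v2, writer v1):
  id has no writer counterpart
  duration: int64 -> int64, writer required; from duration
  version has no writer counterpart
  active: bool -> bool, writer required; from active
  writer retries: unknown to reader
  writer quantity: unknown to reader
  => backward: COMPATIBLE
decoding the Ticket value with the v2 reader:
  id := 5 (no value, default fills)
  duration := 40
  version := null (not supplied -> null)
  active := false
  writer retries: kept under "unknown"
  writer quantity: kept under "unknown"
  => decoded: {"id": 5, "duration": 40, "version": null, "active": false, "unknown": {"retries": 1, "quantity": 40}}
checking off the Ticket differences that do not matter here:
  field duration in record Ticket: tag 1 changed to 27 -> no rule fires on it in Ticket's dialect; the asked verdict holds
  field active in record Ticket: tag 7 changed to 15 -> no rule fires on it in Ticket's dialect; the asked verdict holds

backward: COMPATIBLE []; decoded: {"id": 5, "duration": 40, "version": null, "active": false, "unknown": {"retries": 1, "quantity": 40}}


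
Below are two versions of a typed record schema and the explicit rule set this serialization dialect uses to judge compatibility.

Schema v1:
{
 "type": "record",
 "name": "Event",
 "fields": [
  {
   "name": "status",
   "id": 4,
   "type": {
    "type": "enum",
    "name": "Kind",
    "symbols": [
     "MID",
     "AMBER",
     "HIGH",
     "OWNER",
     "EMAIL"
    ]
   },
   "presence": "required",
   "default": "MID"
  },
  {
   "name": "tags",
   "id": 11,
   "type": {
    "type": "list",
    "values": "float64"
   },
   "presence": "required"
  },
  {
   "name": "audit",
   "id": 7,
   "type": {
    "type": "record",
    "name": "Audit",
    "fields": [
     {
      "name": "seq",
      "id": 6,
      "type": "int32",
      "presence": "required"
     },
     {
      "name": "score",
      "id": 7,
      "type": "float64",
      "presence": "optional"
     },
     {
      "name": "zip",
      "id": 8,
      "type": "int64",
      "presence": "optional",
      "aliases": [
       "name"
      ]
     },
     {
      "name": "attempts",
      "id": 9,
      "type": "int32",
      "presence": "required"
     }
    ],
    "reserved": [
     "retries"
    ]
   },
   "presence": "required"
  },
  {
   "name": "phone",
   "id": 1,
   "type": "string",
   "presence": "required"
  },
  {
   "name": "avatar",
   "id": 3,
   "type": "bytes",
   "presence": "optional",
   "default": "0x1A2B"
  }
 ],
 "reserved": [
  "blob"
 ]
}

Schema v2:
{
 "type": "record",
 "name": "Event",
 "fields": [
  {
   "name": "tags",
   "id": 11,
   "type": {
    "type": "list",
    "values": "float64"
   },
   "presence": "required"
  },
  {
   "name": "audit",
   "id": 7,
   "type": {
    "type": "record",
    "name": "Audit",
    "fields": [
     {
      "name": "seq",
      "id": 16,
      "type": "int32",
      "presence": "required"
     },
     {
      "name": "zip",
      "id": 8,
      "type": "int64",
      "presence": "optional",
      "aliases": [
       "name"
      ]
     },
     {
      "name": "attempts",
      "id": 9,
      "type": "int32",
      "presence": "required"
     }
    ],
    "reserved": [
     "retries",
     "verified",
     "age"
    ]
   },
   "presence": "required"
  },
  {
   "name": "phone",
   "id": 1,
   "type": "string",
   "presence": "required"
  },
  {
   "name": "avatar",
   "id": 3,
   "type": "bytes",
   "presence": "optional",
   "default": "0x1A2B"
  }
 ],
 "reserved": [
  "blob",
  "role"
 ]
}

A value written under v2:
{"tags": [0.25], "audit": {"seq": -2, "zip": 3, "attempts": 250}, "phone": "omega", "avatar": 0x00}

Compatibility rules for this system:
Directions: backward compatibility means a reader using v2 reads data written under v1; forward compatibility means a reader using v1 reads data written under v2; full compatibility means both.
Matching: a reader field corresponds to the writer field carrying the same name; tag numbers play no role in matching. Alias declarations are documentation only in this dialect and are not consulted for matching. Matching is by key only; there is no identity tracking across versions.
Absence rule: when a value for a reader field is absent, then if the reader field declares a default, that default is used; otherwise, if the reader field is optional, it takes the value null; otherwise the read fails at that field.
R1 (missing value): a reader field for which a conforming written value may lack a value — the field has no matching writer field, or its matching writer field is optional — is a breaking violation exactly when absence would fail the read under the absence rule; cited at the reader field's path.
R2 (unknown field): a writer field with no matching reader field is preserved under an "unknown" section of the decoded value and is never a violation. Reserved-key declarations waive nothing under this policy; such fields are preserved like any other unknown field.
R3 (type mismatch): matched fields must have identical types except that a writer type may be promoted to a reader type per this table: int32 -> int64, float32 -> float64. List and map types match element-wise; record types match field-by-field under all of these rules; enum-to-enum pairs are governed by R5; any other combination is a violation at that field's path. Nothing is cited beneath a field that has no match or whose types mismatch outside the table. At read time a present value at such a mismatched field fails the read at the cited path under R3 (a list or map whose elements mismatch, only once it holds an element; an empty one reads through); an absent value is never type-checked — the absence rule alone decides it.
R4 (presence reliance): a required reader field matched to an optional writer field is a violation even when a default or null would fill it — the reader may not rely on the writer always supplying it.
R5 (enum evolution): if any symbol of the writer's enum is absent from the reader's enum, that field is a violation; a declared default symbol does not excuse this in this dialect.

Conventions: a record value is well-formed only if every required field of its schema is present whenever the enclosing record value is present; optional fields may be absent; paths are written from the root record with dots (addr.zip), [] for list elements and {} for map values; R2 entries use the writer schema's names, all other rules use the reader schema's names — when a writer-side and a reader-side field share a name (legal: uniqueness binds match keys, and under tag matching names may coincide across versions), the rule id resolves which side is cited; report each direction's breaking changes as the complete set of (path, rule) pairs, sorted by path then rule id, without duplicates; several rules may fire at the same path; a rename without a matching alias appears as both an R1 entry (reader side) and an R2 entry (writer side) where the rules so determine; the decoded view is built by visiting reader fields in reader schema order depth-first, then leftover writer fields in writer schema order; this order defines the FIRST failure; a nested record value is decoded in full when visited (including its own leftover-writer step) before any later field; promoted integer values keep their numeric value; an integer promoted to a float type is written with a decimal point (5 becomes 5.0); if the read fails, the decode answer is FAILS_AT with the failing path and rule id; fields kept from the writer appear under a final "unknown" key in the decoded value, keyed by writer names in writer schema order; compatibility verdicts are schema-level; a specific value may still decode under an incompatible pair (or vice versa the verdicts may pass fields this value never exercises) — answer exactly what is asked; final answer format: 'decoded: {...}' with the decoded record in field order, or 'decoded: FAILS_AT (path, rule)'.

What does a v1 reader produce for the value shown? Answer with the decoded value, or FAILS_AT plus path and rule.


in Event below, arrows point writer -> reader
decode walk for Event under reader schema v1:
  status := "MID" (absent -> default)
  tags := [0.25]
  audit.seq := -2
  audit.score := null (absent, optional -> null)
  audit.zip := 3
  audit.attempts := 250
  phone := "omega"
  avatar := 0x00
  => decoded: {"status": "MID", "tags": [0.25], "audit": {"seq": -2, "score": null, "zip": 3, "attempts": 250}, "phone": "omega", "avatar": 0x00}
checking off the Event differences that do not matter here:
  removed field status from record Event -> fires no rule on Event under this dialect and leaves the result unchanged
  removed field score from record Audit -> fires no rule on Event under this dialect and leaves the result unchanged
  field seq in record Audit: tag 6 changed to 16 -> fires no rule on Event under this dialect and leaves the result unchanged

decoded: {"status": "MID", "tags": [0.25], "audit": {"seq": -2, "score": null, "zip": 3, "attempts": 250}, "phone": "omega", "avatar": 0x00}


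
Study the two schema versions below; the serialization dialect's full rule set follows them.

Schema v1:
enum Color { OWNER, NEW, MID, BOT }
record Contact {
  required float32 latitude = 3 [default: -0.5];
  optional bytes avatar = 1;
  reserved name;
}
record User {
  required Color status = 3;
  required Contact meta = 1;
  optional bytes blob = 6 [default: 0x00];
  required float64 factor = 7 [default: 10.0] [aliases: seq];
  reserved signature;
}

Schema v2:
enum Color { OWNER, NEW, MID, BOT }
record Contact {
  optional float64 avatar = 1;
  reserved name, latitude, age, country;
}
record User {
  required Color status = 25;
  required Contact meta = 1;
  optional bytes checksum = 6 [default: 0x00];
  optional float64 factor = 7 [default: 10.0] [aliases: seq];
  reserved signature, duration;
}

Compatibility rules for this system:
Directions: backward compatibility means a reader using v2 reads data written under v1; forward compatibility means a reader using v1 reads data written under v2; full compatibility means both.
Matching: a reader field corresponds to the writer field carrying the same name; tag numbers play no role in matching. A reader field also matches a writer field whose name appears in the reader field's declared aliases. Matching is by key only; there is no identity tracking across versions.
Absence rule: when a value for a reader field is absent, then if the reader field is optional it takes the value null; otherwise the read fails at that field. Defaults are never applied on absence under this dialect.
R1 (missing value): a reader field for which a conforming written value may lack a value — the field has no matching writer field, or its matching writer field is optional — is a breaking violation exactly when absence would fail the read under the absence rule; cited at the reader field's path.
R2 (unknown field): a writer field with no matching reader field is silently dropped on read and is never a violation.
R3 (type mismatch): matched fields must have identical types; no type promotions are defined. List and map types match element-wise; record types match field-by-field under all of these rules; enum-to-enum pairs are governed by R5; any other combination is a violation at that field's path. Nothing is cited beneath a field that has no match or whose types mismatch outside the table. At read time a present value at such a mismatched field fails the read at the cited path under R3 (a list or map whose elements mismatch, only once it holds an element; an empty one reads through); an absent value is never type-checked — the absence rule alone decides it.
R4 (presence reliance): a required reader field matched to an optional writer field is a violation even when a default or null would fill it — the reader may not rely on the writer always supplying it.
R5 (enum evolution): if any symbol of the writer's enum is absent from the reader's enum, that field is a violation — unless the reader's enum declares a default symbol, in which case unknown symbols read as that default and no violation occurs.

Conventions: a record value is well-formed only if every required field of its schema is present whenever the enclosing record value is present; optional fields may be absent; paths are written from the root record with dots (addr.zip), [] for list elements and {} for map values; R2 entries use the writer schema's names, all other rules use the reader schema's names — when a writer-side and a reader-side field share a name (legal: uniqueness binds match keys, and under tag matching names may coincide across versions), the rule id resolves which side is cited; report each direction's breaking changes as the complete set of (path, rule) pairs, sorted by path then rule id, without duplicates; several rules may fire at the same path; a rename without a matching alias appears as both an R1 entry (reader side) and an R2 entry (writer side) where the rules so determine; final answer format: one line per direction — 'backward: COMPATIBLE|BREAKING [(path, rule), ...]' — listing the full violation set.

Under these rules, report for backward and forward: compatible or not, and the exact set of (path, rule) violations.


backward: BREAKING [(meta.avatar, R3)]; forward: BREAKING [(factor, R1), (factor, R4), (meta.avatar, R3), (meta.latitude, R1)]

each type pair in User: writer, then reader
checking backward for User: reader v2 against writer v1:
  Color -> Color, writer required: status aligns to status
  Contact -> Contact, writer required: meta aligns to meta
  no writer field matches reader checksum
  float64 -> float64, writer required: factor aligns to factor
  writer field blob has no reader counterpart
  bytes -> float64, writer optional: meta.avatar aligns to meta.avatar
  writer field meta.latitude has no reader counterpart
  rule R3 violated at meta.avatar
  => 1 violation(s): backward is BREAKING for User
checking forward for User: reader v1 against writer v2:
  Color -> Color, writer required: status aligns to status
  Contact -> Contact, writer required: meta aligns to meta
  no writer field matches reader blob
  float64 -> float64, writer optional: factor aligns to factor
  writer field checksum has no reader counterpart
  no writer field matches reader meta.latitude
  float64 -> bytes, writer optional: meta.avatar aligns to meta.avatar
  rule R1 violated at factor
  rule R4 violated at factor
  rule R3 violated at meta.avatar
  rule R1 violated at meta.latitude
  => 4 violation(s): forward is BREAKING for User


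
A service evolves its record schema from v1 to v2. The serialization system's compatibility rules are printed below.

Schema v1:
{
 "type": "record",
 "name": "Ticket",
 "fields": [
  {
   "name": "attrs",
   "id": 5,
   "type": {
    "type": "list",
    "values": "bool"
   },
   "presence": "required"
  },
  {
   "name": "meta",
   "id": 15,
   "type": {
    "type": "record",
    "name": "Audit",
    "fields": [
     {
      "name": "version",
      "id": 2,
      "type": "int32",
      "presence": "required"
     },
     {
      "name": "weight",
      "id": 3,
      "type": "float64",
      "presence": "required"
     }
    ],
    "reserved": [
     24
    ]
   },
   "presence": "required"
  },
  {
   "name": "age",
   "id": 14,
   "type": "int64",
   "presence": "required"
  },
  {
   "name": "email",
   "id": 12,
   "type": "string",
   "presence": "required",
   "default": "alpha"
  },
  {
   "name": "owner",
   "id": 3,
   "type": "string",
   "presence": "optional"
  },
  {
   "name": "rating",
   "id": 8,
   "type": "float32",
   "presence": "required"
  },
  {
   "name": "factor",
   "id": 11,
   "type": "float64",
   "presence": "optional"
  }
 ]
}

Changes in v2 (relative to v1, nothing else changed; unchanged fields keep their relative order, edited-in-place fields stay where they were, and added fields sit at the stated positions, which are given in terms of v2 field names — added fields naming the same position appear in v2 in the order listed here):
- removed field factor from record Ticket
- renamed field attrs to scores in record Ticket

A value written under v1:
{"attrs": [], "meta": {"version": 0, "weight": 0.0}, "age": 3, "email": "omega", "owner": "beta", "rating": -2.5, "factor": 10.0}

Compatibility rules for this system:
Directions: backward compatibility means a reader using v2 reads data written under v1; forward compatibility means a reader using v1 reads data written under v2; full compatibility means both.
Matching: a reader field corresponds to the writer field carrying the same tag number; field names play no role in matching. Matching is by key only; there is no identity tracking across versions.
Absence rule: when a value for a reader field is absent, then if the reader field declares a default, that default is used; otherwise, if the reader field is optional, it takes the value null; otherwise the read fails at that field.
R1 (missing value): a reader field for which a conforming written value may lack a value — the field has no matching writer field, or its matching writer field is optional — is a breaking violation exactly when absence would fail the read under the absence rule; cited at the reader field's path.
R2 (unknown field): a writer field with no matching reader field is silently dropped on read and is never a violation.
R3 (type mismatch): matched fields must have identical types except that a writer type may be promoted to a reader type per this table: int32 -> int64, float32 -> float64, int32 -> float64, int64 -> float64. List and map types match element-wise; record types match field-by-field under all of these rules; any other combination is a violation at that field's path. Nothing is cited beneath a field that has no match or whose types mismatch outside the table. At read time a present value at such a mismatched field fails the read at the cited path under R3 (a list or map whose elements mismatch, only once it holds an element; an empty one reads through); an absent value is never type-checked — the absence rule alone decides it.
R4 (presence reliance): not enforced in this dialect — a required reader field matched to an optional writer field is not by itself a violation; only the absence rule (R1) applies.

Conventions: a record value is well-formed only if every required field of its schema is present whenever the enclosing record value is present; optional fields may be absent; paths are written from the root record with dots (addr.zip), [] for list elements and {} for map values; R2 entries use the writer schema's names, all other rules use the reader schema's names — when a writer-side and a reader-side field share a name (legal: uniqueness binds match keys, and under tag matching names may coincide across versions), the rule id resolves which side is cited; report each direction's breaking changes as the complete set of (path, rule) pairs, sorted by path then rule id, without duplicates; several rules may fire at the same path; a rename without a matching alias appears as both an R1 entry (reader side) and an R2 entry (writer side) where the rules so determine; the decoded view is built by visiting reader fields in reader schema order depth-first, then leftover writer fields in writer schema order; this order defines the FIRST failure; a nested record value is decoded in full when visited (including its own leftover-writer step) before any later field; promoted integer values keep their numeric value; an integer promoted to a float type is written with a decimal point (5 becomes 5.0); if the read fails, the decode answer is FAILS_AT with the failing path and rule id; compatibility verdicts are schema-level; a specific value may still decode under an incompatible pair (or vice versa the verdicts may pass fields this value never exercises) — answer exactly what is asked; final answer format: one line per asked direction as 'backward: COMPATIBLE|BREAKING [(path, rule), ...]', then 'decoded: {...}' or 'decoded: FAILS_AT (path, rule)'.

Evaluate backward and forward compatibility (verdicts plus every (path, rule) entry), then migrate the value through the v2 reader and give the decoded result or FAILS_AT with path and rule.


backward: COMPATIBLE []; forward: COMPATIBLE []; decoded: {"scores": [], "meta": {"version": 0, "weight": 0.0}, "age": 3, "email": "omega", "owner": "beta", "rating": -2.5}

arrows below run writer -> reader for Ticket
backward on Ticket — v2 reading data written by v1:
  list<bool> -> list<bool>, writer required: scores aligns to attrs
  Audit -> Audit, writer required: meta aligns to meta
  int64 -> int64, writer required: age aligns to age
  string -> string, writer required: email aligns to email
  string -> string, writer optional: owner aligns to owner
  float32 -> float32, writer required: rating aligns to rating
  leftover writer field: factor
  int32 -> int32, writer required: meta.version aligns to meta.version
  float64 -> float64, writer required: meta.weight aligns to meta.weight
  => backward verdict for Ticket: COMPATIBLE, no violations
forward on Ticket — v1 reading data written by v2:
  list<bool> -> list<bool>, writer required: attrs aligns to scores
  Audit -> Audit, writer required: meta aligns to meta
  int64 -> int64, writer required: age aligns to age
  string -> string, writer required: email aligns to email
  string -> string, writer optional: owner aligns to owner
  float32 -> float32, writer required: rating aligns to rating
  factor: no writer-side match
  int32 -> int32, writer required: meta.version aligns to meta.version
  float64 -> float64, writer required: meta.weight aligns to meta.weight
  => forward verdict for Ticket: COMPATIBLE, no violations
decoding the Ticket value with the v2 reader:
  scores := [] (from writer attrs)
  meta.version := 0
  meta.weight := 0.0
  age := 3
  email := "omega"
  owner := "beta"
  rating := -2.5
  writer factor: unmatched, discarded
  => decoded: {"scores": [], "meta": {"version": 0, "weight": 0.0}, "age": 3, "email": "omega", "owner": "beta", "rating": -2.5}


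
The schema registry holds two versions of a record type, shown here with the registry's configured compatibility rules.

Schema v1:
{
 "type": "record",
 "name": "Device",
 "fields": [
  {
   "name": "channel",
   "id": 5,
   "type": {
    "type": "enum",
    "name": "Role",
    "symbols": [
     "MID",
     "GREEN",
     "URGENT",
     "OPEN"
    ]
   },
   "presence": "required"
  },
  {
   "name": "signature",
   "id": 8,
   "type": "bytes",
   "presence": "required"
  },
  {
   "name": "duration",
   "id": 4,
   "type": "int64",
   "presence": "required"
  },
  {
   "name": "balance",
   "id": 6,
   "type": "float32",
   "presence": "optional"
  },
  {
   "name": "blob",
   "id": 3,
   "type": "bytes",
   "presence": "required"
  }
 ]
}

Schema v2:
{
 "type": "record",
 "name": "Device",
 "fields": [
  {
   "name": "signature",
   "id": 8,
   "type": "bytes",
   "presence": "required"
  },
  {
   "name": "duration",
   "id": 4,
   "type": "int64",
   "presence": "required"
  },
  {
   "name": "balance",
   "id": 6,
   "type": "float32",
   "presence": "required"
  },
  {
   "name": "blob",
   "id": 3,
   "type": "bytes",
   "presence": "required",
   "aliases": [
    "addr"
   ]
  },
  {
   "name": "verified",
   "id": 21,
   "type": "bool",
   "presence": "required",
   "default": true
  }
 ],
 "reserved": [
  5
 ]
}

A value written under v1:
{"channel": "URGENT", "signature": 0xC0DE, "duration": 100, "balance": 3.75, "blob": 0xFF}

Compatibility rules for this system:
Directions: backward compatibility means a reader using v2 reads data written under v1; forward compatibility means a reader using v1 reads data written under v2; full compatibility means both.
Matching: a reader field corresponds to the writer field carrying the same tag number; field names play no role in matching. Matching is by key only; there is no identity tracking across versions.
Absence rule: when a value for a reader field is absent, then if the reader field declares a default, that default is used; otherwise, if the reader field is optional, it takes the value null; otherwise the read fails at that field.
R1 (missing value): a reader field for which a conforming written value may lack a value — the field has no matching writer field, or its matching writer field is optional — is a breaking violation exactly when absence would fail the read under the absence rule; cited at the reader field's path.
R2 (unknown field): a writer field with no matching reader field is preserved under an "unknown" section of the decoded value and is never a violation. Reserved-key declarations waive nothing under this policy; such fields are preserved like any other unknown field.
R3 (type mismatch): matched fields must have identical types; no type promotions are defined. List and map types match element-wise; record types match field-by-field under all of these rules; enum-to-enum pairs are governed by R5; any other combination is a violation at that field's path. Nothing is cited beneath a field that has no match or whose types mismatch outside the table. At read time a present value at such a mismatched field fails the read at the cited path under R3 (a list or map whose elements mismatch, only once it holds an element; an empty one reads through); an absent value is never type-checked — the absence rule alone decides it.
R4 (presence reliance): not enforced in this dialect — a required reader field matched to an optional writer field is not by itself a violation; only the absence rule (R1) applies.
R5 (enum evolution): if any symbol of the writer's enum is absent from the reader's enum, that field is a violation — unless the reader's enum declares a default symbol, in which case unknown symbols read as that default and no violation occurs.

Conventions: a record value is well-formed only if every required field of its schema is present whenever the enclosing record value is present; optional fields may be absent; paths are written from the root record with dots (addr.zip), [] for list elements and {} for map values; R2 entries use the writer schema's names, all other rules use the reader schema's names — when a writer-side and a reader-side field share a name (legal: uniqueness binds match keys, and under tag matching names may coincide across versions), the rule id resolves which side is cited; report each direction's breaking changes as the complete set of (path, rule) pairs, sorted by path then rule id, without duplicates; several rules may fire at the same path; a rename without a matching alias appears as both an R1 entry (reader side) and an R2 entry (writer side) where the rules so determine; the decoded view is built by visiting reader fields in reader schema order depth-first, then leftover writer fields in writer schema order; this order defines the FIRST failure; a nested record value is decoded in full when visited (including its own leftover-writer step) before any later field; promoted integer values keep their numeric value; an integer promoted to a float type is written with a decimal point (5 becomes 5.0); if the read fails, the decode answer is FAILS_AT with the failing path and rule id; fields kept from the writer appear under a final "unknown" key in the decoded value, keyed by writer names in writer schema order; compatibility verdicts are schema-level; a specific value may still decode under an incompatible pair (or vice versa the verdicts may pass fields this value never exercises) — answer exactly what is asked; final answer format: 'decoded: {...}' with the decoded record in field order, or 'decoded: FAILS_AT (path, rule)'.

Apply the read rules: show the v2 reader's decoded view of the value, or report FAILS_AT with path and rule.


decoded: {"signature": 0xC0DE, "duration": 100, "balance": 3.75, "blob": 0xFF, "verified": true, "unknown": {"channel": "URGENT"}}

the writer's type comes first in each Device pair
migrating the Device value to v2:
  signature := 0xC0DE
  duration := 100
  balance := 3.75
  blob := 0xFF
  verified := true (no value, default fills)
  writer channel: kept under "unknown"
  => decoded: {"signature": 0xC0DE, "duration": 100, "balance": 3.75, "blob": 0xFF, "verified": true, "unknown": {"channel": "URGENT"}}
remaining Device differences; none change what is asked:
  field balance in record Device: optional changed to required -> schema-level compatibility only; this Device value's decode is unchanged


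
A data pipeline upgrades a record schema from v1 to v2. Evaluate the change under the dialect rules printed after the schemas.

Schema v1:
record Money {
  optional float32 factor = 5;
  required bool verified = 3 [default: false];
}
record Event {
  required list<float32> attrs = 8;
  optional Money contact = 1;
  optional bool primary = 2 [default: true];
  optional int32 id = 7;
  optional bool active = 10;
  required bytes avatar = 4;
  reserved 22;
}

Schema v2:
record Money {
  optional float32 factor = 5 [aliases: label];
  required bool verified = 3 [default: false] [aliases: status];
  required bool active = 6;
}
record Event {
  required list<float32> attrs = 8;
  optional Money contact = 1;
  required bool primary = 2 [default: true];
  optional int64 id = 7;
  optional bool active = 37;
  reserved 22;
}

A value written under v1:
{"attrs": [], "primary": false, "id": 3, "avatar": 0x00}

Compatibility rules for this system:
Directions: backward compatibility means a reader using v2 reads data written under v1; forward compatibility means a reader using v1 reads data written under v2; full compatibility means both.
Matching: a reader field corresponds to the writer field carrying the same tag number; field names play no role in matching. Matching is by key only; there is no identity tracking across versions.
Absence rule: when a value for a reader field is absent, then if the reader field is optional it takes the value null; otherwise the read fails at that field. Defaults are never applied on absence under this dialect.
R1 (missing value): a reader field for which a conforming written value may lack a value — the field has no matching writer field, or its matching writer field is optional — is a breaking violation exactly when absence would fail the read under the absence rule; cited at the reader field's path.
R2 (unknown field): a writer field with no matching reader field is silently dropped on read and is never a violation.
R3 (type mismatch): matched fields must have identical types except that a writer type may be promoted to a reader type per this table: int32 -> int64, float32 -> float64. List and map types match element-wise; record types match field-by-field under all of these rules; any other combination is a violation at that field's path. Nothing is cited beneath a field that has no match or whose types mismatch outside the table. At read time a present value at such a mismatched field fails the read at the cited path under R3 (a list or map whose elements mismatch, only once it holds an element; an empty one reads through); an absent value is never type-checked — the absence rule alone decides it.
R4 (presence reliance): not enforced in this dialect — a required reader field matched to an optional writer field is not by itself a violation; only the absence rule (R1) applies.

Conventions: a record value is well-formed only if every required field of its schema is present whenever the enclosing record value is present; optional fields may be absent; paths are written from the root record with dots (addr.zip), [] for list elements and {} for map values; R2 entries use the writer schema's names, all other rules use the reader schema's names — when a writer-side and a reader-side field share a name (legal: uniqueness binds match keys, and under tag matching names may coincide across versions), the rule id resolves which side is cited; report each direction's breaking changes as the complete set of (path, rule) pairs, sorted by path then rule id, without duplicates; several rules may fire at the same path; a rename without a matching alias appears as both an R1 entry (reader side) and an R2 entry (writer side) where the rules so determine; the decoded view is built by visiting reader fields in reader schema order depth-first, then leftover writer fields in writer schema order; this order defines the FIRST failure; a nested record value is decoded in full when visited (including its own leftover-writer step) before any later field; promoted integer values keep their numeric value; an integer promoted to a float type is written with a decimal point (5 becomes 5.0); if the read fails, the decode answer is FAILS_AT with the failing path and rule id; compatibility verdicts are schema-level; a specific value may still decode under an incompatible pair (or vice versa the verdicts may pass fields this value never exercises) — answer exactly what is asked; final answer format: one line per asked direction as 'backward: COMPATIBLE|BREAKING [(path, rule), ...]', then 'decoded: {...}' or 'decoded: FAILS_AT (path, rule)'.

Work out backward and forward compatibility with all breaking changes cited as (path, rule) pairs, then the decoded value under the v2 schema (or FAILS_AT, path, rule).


the writer's type comes first in each Event pair
backward on Event — v2 reading data written by v1:
  attrs <- attrs (list<float32> -> list<float32>, writer required)
  contact <- contact (Money -> Money, writer optional)
  primary <- primary (bool -> bool, writer optional)
  id <- id (int32 -> int64, writer optional)
  active has no writer counterpart
  writer active: unknown to reader
  writer avatar: unknown to reader
  contact.factor <- contact.factor (float32 -> float32, writer optional)
  contact.verified <- contact.verified (bool -> bool, writer required)
  contact.active has no writer counterpart
  rule R1 violated at contact.active
  rule R1 violated at primary
  => backward: BREAKING (2)
forward on Event — v1 reading data written by v2:
  attrs <- attrs (list<float32> -> list<float32>, writer required)
  contact <- contact (Money -> Money, writer optional)
  primary <- primary (bool -> bool, writer required)
  id <- id (int64 -> int32, writer optional)
  active has no writer counterpart
  avatar has no writer counterpart
  writer active: unknown to reader
  contact.factor <- contact.factor (float32 -> float32, writer optional)
  contact.verified <- contact.verified (bool -> bool, writer required)
  writer contact.active: unknown to reader
  rule R1 violated at avatar
  rule R3 violated at id
  => forward: BREAKING (2)
decode walk for Event under reader schema v2:
  attrs := []
  contact := null (absent, optional -> null)
  primary := false
  id := 3 (int32 -> int64)
  active := null (absent, optional -> null)
  writer avatar: unknown -> dropped
  => decoded: {"attrs": [], "contact": null, "primary": false, "id": 3, "active": null}

backward: BREAKING [(contact.active, R1), (primary, R1)]; forward: BREAKING [(avatar, R1), (id, R3)]; decoded: {"attrs": [], "contact": null, "primary": false, "id": 3, "active": null}
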